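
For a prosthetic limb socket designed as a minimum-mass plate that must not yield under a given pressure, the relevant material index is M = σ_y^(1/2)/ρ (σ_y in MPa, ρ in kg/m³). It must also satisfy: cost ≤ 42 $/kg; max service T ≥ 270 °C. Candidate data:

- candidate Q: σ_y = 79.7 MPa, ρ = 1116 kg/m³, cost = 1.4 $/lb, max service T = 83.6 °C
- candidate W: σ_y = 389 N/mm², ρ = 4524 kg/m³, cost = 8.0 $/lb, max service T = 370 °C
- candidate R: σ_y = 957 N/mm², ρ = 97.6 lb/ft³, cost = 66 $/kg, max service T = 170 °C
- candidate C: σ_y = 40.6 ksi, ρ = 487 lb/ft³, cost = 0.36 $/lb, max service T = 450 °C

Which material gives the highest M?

candidate W

Screen on constraints: cost ≤ 42 $/kg; max service T ≥ 270 °C. Survivors: candidate W, candidate C.
Normalizing units and computing the index:
  candidate W: σ_y = 389.0 MPa, ρ = 4524 kg/m³
  candidate C: σ_y = 279.9 MPa, ρ = 7801 kg/m³
  candidate W: M = 4.36×10⁻³
  candidate C: M = 2.14×10⁻³
The maximum is for candidate W.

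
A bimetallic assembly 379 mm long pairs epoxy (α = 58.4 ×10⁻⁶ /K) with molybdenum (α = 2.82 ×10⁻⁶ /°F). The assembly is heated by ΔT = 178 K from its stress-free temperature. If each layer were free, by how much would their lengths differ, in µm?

molybdenum: α = 2.82×10⁻⁶/°F × 9/5 = 5.08×10⁻⁶/K.
Δα = |58.4 − 5.08|×10⁻⁶/K = 53.3×10⁻⁶/K.
ΔL_mismatch = Δα·L·ΔT = 53.3×10⁻⁶ × 379.0 mm × 178.0 K = 3600 µm.

3600 µm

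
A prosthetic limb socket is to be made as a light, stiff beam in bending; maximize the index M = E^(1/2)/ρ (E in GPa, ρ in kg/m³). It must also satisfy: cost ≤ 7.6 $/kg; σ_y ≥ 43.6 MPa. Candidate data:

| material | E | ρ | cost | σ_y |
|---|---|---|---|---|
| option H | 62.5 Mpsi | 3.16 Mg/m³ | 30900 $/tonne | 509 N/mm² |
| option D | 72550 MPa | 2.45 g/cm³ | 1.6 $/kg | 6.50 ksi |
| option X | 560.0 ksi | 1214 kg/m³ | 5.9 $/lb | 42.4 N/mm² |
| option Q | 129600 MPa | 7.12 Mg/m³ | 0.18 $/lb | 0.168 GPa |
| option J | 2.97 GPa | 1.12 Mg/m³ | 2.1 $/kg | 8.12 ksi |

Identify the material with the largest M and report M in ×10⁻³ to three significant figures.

option D, M = 3.48×10⁻³

Screen on constraints: cost ≤ 7.6 $/kg; σ_y ≥ 43.6 MPa. Survivors: option D, option Q, option J.
After converting to SI:
  option D: E = 72.55 GPa, ρ = 2450 kg/m³
  option Q: E = 129.6 GPa, ρ = 7120 kg/m³
  option J: E = 2.970 GPa, ρ = 1120 kg/m³
  option D: M = 3.48×10⁻³
  option Q: M = 1.60×10⁻³
  option J: M = 1.54×10⁻³
Option D has the largest M.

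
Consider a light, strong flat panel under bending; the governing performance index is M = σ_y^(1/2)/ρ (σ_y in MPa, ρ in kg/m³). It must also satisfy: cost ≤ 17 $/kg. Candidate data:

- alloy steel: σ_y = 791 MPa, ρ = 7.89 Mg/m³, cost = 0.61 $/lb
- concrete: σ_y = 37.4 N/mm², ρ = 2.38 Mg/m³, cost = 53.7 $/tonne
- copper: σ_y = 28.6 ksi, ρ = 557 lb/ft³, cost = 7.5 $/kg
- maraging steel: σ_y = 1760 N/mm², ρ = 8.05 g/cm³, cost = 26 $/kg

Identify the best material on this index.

alloy steel

Screen on constraints: cost ≤ 17 $/kg. Survivors: alloy steel, concrete, copper.
After converting to SI:
  alloy steel: σ_y = 791.0 MPa, ρ = 7890 kg/m³
  concrete: σ_y = 37.40 MPa, ρ = 2380 kg/m³
  copper: σ_y = 197.2 MPa, ρ = 8922 kg/m³
  alloy steel: M = 3.56×10⁻³
  concrete: M = 2.57×10⁻³
  copper: M = 1.57×10⁻³
Highest index: alloy steel.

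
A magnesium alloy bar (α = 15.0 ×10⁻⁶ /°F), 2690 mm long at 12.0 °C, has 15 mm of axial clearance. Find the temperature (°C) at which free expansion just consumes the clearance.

219 °C

α = 15.0×10⁻⁶/°F × 9/5 = 27.0×10⁻⁶/K.
α·L₀·ΔT = 15.0 mm ⇒ ΔT = 15.0 / (27.0×10⁻⁶ × 2690.0) = 206.5 K.
T = 12.0 + 206.5 = 218.5 °C.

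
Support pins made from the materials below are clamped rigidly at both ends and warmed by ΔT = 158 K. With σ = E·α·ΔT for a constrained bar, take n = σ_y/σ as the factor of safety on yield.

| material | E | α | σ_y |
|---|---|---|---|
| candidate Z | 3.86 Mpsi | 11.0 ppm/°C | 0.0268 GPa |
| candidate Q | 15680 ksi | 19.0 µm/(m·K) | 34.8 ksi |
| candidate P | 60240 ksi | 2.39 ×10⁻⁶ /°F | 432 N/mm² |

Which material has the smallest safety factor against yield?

Per material, after unit conversion:
  candidate Z: E = 26.61, α = 11.0, σ_y = 26.80 → σ = 46.3 MPa, n = 0.579
  candidate Q: E = 108.1, α = 19.0, σ_y = 239.9 → σ = 325 MPa, n = 0.739
  candidate P: E = 415.3, α = 4.30, σ_y = 432.0 → σ = 282 MPa, n = 1.53
Candidate Z has the lowest safety factor, n = 0.579.

candidate Z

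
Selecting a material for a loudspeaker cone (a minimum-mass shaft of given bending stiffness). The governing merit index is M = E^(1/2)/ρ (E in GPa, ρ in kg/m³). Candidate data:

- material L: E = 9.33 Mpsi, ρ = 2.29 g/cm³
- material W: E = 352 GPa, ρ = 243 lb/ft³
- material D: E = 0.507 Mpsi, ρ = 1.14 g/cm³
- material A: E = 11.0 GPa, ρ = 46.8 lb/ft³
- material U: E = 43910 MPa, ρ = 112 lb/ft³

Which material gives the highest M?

In SI units:
  material L: E = 64.33 GPa, ρ = 2290 kg/m³
  material W: E = 352.0 GPa, ρ = 3892 kg/m³
  material D: E = 3.496 GPa, ρ = 1140 kg/m³
  material A: E = 11.00 GPa, ρ = 749.7 kg/m³
  material U: E = 43.91 GPa, ρ = 1794 kg/m³
  material W: M = 4.82×10⁻³
  material A: M = 4.42×10⁻³
  material U: M = 3.69×10⁻³
  material L: M = 3.50×10⁻³
  material D: M = 1.64×10⁻³
Highest index: material W.

material W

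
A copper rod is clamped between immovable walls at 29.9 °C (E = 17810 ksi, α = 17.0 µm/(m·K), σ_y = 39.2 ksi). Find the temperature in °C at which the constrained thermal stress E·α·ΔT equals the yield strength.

E = 17810 ksi = 122.8 GPa.
σ_y = 39.2 ksi = 270.3 MPa.
E·α·ΔT = 270.3 MPa ⇒ ΔT = 270.3 / (122.8×10³ × 17.0×10⁻⁶) = 129.5 K.
T = 29.9 + 129.5 = 159.4 °C.

159 °C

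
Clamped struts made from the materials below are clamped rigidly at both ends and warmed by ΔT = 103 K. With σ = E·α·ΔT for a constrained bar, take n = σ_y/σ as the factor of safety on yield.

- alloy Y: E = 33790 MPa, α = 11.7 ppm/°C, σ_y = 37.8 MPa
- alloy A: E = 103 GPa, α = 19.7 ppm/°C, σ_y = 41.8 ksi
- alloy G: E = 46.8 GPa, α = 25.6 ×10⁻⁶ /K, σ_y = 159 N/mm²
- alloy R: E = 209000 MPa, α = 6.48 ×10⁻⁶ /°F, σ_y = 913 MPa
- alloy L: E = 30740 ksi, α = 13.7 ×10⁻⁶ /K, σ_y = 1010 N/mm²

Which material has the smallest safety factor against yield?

With everything in SI (GPa, ×10⁻⁶/K, MPa):
  alloy Y: E = 33.79, α = 11.7, σ_y = 37.80 → σ = 40.7 MPa, n = 0.928
  alloy A: E = 103.0, α = 19.7, σ_y = 288.2 → σ = 209 MPa, n = 1.38
  alloy G: E = 46.80, α = 25.6, σ_y = 159.0 → σ = 123 MPa, n = 1.29
  alloy R: E = 209.0, α = 11.7, σ_y = 913.0 → σ = 251 MPa, n = 3.64
  alloy L: E = 211.9, α = 13.7, σ_y = 1010 → σ = 299 MPa, n = 3.38
Smallest n: alloy Y with n = 0.928.

alloy Y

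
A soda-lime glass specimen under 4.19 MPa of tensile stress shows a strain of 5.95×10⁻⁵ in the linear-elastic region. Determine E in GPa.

70.4 GPa

E = σ/ε = 4.19 MPa / 5.95×10⁻⁵ = 70420 MPa = 70.4 GPa.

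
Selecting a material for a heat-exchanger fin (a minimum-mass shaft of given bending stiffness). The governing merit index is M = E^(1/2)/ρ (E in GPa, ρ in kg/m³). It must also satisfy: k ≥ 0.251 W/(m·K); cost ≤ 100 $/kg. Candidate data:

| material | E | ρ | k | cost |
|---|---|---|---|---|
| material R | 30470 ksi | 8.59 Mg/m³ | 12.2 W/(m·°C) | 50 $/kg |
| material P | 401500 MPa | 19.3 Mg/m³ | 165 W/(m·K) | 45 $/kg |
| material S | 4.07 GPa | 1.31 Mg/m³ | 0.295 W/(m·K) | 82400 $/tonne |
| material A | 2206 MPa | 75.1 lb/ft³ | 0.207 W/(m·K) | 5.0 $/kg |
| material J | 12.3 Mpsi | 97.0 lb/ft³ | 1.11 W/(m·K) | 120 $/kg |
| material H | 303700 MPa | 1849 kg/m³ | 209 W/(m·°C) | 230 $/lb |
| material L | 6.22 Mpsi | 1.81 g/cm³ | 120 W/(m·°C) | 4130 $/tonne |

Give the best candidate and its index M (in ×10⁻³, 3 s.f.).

material L, M = 3.62×10⁻³

Screen on constraints: k ≥ 0.251 W/(m·K); cost ≤ 100 $/kg. Survivors: material R, material P, material S, material L.
After converting to SI:
  material R: E = 210.1 GPa, ρ = 8590 kg/m³
  material P: E = 401.5 GPa, ρ = 19300 kg/m³
  material S: E = 4.070 GPa, ρ = 1310 kg/m³
  material L: E = 42.89 GPa, ρ = 1810 kg/m³
  material L: M = 3.62×10⁻³
  material R: M = 1.69×10⁻³
  material S: M = 1.54×10⁻³
  material P: M = 1.04×10⁻³
The maximum is for material L.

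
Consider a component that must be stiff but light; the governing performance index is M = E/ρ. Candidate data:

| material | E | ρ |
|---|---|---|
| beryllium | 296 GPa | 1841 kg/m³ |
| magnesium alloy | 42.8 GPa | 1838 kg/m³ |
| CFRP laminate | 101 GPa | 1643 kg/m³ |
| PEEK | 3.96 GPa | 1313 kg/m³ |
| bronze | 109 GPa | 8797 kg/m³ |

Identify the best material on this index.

Computing M directly (units already consistent):
  beryllium: M = 161 MN·m/kg
  CFRP laminate: M = 61.5 MN·m/kg
  magnesium alloy: M = 23.3 MN·m/kg
  bronze: M = 12.4 MN·m/kg
  PEEK: M = 3.02 MN·m/kg
The maximum is for beryllium.

beryllium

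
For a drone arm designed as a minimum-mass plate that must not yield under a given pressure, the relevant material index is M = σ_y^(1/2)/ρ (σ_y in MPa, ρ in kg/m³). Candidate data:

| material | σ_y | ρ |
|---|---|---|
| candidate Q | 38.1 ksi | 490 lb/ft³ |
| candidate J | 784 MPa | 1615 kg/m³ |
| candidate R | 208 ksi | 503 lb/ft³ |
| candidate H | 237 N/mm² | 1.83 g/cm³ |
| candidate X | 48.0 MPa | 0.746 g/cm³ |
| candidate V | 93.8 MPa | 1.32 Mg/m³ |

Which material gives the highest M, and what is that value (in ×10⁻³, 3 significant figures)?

candidate J, M = 17.3×10⁻³

After converting to SI:
  candidate Q: σ_y = 262.7 MPa, ρ = 7849 kg/m³
  candidate J: σ_y = 784.0 MPa, ρ = 1615 kg/m³
  candidate R: σ_y = 1434 MPa, ρ = 8057 kg/m³
  candidate H: σ_y = 237.0 MPa, ρ = 1830 kg/m³
  candidate X: σ_y = 48.00 MPa, ρ = 746.0 kg/m³
  candidate V: σ_y = 93.80 MPa, ρ = 1320 kg/m³
  candidate J: M = 17.3×10⁻³
  candidate X: M = 9.29×10⁻³
  candidate H: M = 8.41×10⁻³
  candidate V: M = 7.34×10⁻³
  candidate R: M = 4.70×10⁻³
  candidate Q: M = 2.06×10⁻³
Candidate J has the largest M.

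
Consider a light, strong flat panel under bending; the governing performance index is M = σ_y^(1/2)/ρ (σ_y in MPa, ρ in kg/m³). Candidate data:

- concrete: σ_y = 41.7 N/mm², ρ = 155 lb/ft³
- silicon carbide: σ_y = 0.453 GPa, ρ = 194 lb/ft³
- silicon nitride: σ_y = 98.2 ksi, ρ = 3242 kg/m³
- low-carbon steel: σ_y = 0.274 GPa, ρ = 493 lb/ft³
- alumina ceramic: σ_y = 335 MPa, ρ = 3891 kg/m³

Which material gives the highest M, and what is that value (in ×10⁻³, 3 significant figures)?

silicon nitride, M = 8.03×10⁻³

Normalizing units and computing the index:
  concrete: σ_y = 41.70 MPa, ρ = 2483 kg/m³
  silicon carbide: σ_y = 453.0 MPa, ρ = 3108 kg/m³
  silicon nitride: σ_y = 677.1 MPa, ρ = 3242 kg/m³
  low-carbon steel: σ_y = 274.0 MPa, ρ = 7897 kg/m³
  alumina ceramic: σ_y = 335.0 MPa, ρ = 3891 kg/m³
  silicon nitride: M = 8.03×10⁻³
  silicon carbide: M = 6.85×10⁻³
  alumina ceramic: M = 4.70×10⁻³
  concrete: M = 2.60×10⁻³
  low-carbon steel: M = 2.10×10⁻³
The maximum is for silicon nitride.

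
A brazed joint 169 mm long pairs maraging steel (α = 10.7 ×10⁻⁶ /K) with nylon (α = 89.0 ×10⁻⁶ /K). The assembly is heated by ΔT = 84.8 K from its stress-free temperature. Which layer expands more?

nylon

α(maraging steel) = 10.7×10⁻⁶/K vs α(nylon) = 89.0×10⁻⁶/K.
Higher α expands more for the same ΔT: nylon.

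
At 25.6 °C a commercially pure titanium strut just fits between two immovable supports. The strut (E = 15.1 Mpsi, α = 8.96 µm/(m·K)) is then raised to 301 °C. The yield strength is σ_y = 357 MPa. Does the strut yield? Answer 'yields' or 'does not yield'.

E = 15.1 Mpsi = 104.1 GPa.
ΔT = 275.4 K. Constrained thermal stress σ = E·α·ΔT = 104.1×10³ MPa × 8.96×10⁻⁶ × 275.4 = 257 MPa (compressive).
Compare to σ_y = 357 MPa: σ < σ_y, so it does not yield.

does not yield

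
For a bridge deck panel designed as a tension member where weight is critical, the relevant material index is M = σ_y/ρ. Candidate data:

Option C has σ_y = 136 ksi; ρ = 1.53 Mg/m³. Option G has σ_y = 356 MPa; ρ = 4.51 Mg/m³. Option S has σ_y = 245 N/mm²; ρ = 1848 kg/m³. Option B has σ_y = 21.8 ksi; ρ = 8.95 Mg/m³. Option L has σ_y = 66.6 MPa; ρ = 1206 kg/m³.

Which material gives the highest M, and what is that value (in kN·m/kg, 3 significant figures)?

In SI units:
  option C: σ_y = 937.7 MPa, ρ = 1530 kg/m³
  option G: σ_y = 356.0 MPa, ρ = 4510 kg/m³
  option S: σ_y = 245.0 MPa, ρ = 1848 kg/m³
  option B: σ_y = 150.3 MPa, ρ = 8950 kg/m³
  option L: σ_y = 66.60 MPa, ρ = 1206 kg/m³
  option C: M = 613 kN·m/kg
  option S: M = 133 kN·m/kg
  option G: M = 78.9 kN·m/kg
  option L: M = 55.2 kN·m/kg
  option B: M = 16.8 kN·m/kg
The maximum is for option C.

option C, M = 613 kN·m/kg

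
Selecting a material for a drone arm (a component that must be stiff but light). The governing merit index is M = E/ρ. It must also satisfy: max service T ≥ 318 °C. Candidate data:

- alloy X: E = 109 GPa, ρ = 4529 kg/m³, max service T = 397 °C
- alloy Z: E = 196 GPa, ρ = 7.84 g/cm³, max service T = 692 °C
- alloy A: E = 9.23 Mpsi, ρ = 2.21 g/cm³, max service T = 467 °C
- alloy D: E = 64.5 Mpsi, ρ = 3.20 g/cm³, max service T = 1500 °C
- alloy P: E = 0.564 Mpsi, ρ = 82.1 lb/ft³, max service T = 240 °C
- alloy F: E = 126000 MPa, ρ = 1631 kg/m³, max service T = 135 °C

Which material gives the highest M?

Screen on constraints: max service T ≥ 318 °C. Survivors: alloy X, alloy Z, alloy A, alloy D.
Normalizing units and computing the index:
  alloy X: E = 109.0 GPa, ρ = 4529 kg/m³
  alloy Z: E = 196.0 GPa, ρ = 7840 kg/m³
  alloy A: E = 63.64 GPa, ρ = 2210 kg/m³
  alloy D: E = 444.7 GPa, ρ = 3200 kg/m³
  alloy D: M = 139 MN·m/kg
  alloy A: M = 28.8 MN·m/kg
  alloy Z: M = 25.0 MN·m/kg
  alloy X: M = 24.1 MN·m/kg
The maximum is for alloy D.

alloy D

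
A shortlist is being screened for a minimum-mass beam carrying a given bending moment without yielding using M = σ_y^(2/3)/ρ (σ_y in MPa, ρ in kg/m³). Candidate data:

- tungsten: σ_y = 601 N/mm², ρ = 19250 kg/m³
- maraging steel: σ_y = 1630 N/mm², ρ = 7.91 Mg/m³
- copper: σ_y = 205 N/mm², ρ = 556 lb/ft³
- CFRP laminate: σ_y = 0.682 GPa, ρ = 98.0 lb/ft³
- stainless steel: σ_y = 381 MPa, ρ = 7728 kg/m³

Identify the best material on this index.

Putting every candidate on a common basis:
  tungsten: σ_y = 601.0 MPa, ρ = 19250 kg/m³
  maraging steel: σ_y = 1630 MPa, ρ = 7910 kg/m³
  copper: σ_y = 205.0 MPa, ρ = 8906 kg/m³
  CFRP laminate: σ_y = 682.0 MPa, ρ = 1570 kg/m³
  stainless steel: σ_y = 381.0 MPa, ρ = 7728 kg/m³
  CFRP laminate: M = 49.4×10⁻³
  maraging steel: M = 17.5×10⁻³
  stainless steel: M = 6.80×10⁻³
  copper: M = 3.90×10⁻³
  tungsten: M = 3.70×10⁻³
CFRP laminate has the largest M.

CFRP laminate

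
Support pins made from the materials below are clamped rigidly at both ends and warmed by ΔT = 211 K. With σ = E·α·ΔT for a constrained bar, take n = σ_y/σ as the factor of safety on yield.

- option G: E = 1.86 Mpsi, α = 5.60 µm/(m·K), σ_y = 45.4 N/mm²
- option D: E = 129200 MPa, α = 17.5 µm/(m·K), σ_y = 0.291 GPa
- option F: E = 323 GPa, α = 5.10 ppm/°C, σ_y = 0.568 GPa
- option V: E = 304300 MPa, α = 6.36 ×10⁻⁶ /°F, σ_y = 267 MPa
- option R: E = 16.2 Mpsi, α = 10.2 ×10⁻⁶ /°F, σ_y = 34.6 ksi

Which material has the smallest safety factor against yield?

Converting E to GPa, α to ×10⁻⁶/K, σ_y to MPa, then σ and n for each:
  option G: E = 12.82, α = 5.60, σ_y = 45.40 → σ = 15.2 MPa, n = 3.00
  option D: E = 129.2, α = 17.5, σ_y = 291.0 → σ = 477 MPa, n = 0.610
  option F: E = 323.0, α = 5.10, σ_y = 568.0 → σ = 348 MPa, n = 1.63
  option V: E = 304.3, α = 11.4, σ_y = 267.0 → σ = 735 MPa, n = 0.363
  option R: E = 111.7, α = 18.4, σ_y = 238.6 → σ = 433 MPa, n = 0.551
Smallest n: option V with n = 0.363.

option V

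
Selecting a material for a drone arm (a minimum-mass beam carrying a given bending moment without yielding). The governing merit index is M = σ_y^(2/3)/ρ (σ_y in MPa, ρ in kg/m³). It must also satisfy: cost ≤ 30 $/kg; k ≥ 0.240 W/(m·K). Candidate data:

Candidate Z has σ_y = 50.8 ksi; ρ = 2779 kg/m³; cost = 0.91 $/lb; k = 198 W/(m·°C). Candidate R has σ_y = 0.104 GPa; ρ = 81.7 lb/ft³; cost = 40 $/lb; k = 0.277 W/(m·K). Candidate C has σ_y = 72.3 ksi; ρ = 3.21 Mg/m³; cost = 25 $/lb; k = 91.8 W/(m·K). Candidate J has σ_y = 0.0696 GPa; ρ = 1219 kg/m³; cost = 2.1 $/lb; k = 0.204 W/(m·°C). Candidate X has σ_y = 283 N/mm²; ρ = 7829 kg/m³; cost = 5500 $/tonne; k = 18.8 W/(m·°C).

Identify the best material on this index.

candidate Z

Screen on constraints: cost ≤ 30 $/kg; k ≥ 0.240 W/(m·K). Survivors: candidate Z, candidate X.
Normalizing units and computing the index:
  candidate Z: σ_y = 350.3 MPa, ρ = 2779 kg/m³
  candidate X: σ_y = 283.0 MPa, ρ = 7829 kg/m³
  candidate Z: M = 17.9×10⁻³
  candidate X: M = 5.51×10⁻³
Highest index: candidate Z.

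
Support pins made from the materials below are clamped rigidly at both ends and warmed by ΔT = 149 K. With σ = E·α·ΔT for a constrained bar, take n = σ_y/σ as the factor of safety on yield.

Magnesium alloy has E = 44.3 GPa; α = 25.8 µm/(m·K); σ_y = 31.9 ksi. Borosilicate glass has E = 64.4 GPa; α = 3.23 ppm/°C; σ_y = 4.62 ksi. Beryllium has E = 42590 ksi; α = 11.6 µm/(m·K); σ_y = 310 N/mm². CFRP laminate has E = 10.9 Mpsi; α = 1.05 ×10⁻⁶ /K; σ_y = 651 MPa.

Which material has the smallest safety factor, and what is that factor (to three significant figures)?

beryllium, n = 0.611

Per material, after unit conversion:
  magnesium alloy: E = 44.30, α = 25.8, σ_y = 219.9 → σ = 170 MPa, n = 1.29
  borosilicate glass: E = 64.40, α = 3.23, σ_y = 31.85 → σ = 31.0 MPa, n = 1.03
  beryllium: E = 293.6, α = 11.6, σ_y = 310.0 → σ = 508 MPa, n = 0.611
  CFRP laminate: E = 75.15, α = 1.05, σ_y = 651.0 → σ = 11.8 MPa, n = 55.4
Smallest n: beryllium with n = 0.611.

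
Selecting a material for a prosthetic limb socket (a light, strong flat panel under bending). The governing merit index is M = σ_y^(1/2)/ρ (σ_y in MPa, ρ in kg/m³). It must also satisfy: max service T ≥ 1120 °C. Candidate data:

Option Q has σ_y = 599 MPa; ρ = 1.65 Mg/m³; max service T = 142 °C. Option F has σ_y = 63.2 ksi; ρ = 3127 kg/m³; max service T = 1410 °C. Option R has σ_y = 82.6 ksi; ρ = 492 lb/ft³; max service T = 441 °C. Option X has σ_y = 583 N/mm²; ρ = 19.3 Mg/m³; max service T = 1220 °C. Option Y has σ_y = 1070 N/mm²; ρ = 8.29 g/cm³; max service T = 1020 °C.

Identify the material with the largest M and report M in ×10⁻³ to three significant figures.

Screen on constraints: max service T ≥ 1120 °C. Survivors: option F, option X.
Putting every candidate on a common basis:
  option F: σ_y = 435.7 MPa, ρ = 3127 kg/m³
  option X: σ_y = 583.0 MPa, ρ = 19300 kg/m³
  option F: M = 6.68×10⁻³
  option X: M = 1.25×10⁻³
Option F has the largest M.

option F, M = 6.68×10⁻³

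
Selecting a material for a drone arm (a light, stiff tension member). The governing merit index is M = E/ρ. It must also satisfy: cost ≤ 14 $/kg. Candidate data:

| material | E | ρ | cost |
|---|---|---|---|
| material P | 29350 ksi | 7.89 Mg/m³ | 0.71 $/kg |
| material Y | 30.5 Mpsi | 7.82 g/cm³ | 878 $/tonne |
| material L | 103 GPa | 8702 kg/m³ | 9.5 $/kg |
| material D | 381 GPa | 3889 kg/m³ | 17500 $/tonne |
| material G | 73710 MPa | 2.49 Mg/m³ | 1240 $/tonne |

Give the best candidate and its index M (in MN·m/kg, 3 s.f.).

Screen on constraints: cost ≤ 14 $/kg. Survivors: material P, material Y, material L, material G.
Normalizing units and computing the index:
  material P: E = 202.4 GPa, ρ = 7890 kg/m³
  material Y: E = 210.3 GPa, ρ = 7820 kg/m³
  material L: E = 103.0 GPa, ρ = 8702 kg/m³
  material G: E = 73.71 GPa, ρ = 2490 kg/m³
  material G: M = 29.6 MN·m/kg
  material Y: M = 26.9 MN·m/kg
  material P: M = 25.6 MN·m/kg
  material L: M = 11.8 MN·m/kg
Material G has the largest M.

material G, M = 29.6 MN·m/kg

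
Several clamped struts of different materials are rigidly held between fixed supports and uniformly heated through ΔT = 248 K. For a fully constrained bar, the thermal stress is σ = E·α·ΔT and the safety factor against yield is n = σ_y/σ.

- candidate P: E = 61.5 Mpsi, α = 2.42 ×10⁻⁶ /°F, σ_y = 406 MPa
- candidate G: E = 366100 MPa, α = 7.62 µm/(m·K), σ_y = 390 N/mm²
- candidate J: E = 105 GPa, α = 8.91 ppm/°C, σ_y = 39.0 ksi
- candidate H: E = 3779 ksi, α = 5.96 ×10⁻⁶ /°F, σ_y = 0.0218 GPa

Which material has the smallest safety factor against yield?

Per material, after unit conversion:
  candidate P: E = 424.0, α = 4.36, σ_y = 406.0 → σ = 458 MPa, n = 0.886
  candidate G: E = 366.1, α = 7.62, σ_y = 390.0 → σ = 692 MPa, n = 0.564
  candidate J: E = 105.0, α = 8.91, σ_y = 268.9 → σ = 232 MPa, n = 1.16
  candidate H: E = 26.06, α = 10.7, σ_y = 21.80 → σ = 69.3 MPa, n = 0.314
Smallest n: candidate H with n = 0.314.

candidate H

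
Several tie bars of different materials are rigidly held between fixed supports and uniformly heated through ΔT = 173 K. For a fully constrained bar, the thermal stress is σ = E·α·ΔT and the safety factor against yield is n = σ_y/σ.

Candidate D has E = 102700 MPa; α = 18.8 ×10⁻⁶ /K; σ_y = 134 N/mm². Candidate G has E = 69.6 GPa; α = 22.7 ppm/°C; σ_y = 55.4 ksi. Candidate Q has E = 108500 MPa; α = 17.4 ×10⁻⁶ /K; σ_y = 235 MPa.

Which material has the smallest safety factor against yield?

candidate D

Converting E to GPa, α to ×10⁻⁶/K, σ_y to MPa, then σ and n for each:
  candidate D: E = 102.7, α = 18.8, σ_y = 134.0 → σ = 334 MPa, n = 0.401
  candidate G: E = 69.60, α = 22.7, σ_y = 382.0 → σ = 273 MPa, n = 1.40
  candidate Q: E = 108.5, α = 17.4, σ_y = 235.0 → σ = 327 MPa, n = 0.720
The minimum is candidate D at n = 0.401.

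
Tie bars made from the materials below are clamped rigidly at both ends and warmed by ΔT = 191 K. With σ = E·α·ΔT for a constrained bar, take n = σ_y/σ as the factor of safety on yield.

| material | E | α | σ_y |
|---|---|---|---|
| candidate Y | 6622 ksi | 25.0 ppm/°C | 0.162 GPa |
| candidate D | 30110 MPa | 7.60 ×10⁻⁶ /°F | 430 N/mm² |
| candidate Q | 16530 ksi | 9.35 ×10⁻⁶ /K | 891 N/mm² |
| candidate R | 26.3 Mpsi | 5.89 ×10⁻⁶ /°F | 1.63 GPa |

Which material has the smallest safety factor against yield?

Converting E to GPa, α to ×10⁻⁶/K, σ_y to MPa, then σ and n for each:
  candidate Y: E = 45.66, α = 25.0, σ_y = 162.0 → σ = 218 MPa, n = 0.743
  candidate D: E = 30.11, α = 13.7, σ_y = 430.0 → σ = 78.7 MPa, n = 5.47
  candidate Q: E = 114.0, α = 9.35, σ_y = 891.0 → σ = 204 MPa, n = 4.38
  candidate R: E = 181.3, α = 10.6, σ_y = 1630 → σ = 367 MPa, n = 4.44
The minimum is candidate Y at n = 0.743.

candidate Y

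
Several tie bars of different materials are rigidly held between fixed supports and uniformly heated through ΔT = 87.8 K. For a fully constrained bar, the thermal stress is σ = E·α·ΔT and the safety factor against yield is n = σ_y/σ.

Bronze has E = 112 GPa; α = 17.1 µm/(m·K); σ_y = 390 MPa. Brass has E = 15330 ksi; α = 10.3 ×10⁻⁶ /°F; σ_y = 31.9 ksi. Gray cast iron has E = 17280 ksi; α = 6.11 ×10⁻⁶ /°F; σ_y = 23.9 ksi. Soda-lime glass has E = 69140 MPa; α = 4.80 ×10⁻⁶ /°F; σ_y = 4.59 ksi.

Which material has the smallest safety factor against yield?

soda-lime glass

Per material, after unit conversion:
  bronze: E = 112.0, α = 17.1, σ_y = 390.0 → σ = 168 MPa, n = 2.32
  brass: E = 105.7, α = 18.5, σ_y = 219.9 → σ = 172 MPa, n = 1.28
  gray cast iron: E = 119.1, α = 11.0, σ_y = 164.8 → σ = 115 MPa, n = 1.43
  soda-lime glass: E = 69.14, α = 8.64, σ_y = 31.65 → σ = 52.4 MPa, n = 0.603
The minimum is soda-lime glass at n = 0.603.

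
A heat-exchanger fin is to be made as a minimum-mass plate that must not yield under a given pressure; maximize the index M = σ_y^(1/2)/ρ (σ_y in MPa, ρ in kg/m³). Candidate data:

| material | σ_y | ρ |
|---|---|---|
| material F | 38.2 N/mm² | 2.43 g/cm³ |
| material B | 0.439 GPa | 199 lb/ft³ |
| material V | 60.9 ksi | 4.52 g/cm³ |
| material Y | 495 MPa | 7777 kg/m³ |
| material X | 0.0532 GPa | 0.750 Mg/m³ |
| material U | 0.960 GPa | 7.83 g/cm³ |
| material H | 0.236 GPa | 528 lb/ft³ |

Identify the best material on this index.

Putting every candidate on a common basis:
  material F: σ_y = 38.20 MPa, ρ = 2430 kg/m³
  material B: σ_y = 439.0 MPa, ρ = 3188 kg/m³
  material V: σ_y = 419.9 MPa, ρ = 4520 kg/m³
  material Y: σ_y = 495.0 MPa, ρ = 7777 kg/m³
  material X: σ_y = 53.20 MPa, ρ = 750.0 kg/m³
  material U: σ_y = 960.0 MPa, ρ = 7830 kg/m³
  material H: σ_y = 236.0 MPa, ρ = 8458 kg/m³
  material X: M = 9.73×10⁻³
  material B: M = 6.57×10⁻³
  material V: M = 4.53×10⁻³
  material U: M = 3.96×10⁻³
  material Y: M = 2.86×10⁻³
  material F: M = 2.54×10⁻³
  material H: M = 1.82×10⁻³
Material X ranks first.

material X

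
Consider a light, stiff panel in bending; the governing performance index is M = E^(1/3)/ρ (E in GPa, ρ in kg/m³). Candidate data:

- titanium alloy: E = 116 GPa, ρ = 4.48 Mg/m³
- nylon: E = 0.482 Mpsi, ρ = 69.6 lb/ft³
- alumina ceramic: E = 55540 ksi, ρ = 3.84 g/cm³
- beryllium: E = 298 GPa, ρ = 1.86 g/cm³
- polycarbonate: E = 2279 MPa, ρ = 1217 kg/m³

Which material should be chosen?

Normalizing units and computing the index:
  titanium alloy: E = 116.0 GPa, ρ = 4480 kg/m³
  nylon: E = 3.323 GPa, ρ = 1115 kg/m³
  alumina ceramic: E = 382.9 GPa, ρ = 3840 kg/m³
  beryllium: E = 298.0 GPa, ρ = 1860 kg/m³
  polycarbonate: E = 2.279 GPa, ρ = 1217 kg/m³
  beryllium: M = 3.59×10⁻³
  alumina ceramic: M = 1.89×10⁻³
  nylon: M = 1.34×10⁻³
  titanium alloy: M = 1.09×10⁻³
  polycarbonate: M = 1.08×10⁻³
The maximum is for beryllium.

beryllium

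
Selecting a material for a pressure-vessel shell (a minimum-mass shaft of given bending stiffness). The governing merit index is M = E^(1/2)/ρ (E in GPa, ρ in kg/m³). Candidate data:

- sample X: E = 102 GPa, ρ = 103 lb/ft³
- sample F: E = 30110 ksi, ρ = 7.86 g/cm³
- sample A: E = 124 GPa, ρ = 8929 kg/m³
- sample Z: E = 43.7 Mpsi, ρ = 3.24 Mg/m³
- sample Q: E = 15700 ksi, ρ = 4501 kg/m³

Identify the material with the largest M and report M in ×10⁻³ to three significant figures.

sample X, M = 6.12×10⁻³

After converting to SI:
  sample X: E = 102.0 GPa, ρ = 1650 kg/m³
  sample F: E = 207.6 GPa, ρ = 7860 kg/m³
  sample A: E = 124.0 GPa, ρ = 8929 kg/m³
  sample Z: E = 301.3 GPa, ρ = 3240 kg/m³
  sample Q: E = 108.2 GPa, ρ = 4501 kg/m³
  sample X: M = 6.12×10⁻³
  sample Z: M = 5.36×10⁻³
  sample Q: M = 2.31×10⁻³
  sample F: M = 1.83×10⁻³
  sample A: M = 1.25×10⁻³
Sample X has the largest M.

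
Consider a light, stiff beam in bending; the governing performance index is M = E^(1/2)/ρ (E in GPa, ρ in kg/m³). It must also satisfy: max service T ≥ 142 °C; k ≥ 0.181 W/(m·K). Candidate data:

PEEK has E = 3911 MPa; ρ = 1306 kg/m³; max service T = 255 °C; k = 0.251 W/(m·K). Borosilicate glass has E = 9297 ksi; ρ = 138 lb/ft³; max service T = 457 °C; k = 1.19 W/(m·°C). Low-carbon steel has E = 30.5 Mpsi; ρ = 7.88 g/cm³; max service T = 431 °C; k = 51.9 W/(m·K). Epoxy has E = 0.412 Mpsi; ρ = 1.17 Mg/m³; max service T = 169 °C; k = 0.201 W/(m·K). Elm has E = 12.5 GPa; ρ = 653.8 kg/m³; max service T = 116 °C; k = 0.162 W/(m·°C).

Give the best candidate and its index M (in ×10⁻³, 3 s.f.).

Screen on constraints: max service T ≥ 142 °C; k ≥ 0.181 W/(m·K). Survivors: PEEK, borosilicate glass, low-carbon steel, epoxy.
After converting to SI:
  PEEK: E = 3.911 GPa, ρ = 1306 kg/m³
  borosilicate glass: E = 64.10 GPa, ρ = 2211 kg/m³
  low-carbon steel: E = 210.3 GPa, ρ = 7880 kg/m³
  epoxy: E = 2.841 GPa, ρ = 1170 kg/m³
  borosilicate glass: M = 3.62×10⁻³
  low-carbon steel: M = 1.84×10⁻³
  PEEK: M = 1.51×10⁻³
  epoxy: M = 1.44×10⁻³
Borosilicate glass ranks first.

borosilicate glass, M = 3.62×10⁻³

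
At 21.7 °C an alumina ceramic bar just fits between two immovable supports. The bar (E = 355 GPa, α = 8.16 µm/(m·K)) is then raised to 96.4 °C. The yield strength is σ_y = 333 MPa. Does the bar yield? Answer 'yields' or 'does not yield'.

does not yield

ΔT = 74.70 K. Constrained thermal stress σ = E·α·ΔT = 355.0×10³ MPa × 8.16×10⁻⁶ × 74.70 = 216 MPa (compressive).
Compare to σ_y = 333 MPa: σ < σ_y, so it does not yield.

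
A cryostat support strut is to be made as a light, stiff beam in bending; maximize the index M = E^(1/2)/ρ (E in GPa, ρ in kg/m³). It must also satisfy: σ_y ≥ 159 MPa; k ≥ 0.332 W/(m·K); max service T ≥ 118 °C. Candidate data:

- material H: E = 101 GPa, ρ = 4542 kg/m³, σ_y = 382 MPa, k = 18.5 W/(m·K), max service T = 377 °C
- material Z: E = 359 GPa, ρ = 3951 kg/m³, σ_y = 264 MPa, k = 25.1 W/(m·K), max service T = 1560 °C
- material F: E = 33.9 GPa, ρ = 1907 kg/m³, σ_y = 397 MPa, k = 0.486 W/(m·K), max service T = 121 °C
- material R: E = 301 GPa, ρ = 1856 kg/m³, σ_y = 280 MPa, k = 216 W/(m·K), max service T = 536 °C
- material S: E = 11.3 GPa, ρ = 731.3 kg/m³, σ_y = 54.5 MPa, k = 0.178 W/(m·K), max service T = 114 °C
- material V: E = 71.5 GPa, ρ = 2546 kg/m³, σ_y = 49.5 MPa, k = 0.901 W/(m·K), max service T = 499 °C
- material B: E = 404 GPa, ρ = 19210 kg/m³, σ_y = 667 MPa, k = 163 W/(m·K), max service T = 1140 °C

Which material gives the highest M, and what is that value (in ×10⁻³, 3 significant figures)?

Screen on constraints: σ_y ≥ 159 MPa; k ≥ 0.332 W/(m·K); max service T ≥ 118 °C. Survivors: material H, material Z, material F, material R, material B.
Per-candidate index values:
  material R: M = 9.35×10⁻³
  material Z: M = 4.80×10⁻³
  material F: M = 3.05×10⁻³
  material H: M = 2.21×10⁻³
  material B: M = 1.05×10⁻³
The maximum is for material R.

material R, M = 9.35×10⁻³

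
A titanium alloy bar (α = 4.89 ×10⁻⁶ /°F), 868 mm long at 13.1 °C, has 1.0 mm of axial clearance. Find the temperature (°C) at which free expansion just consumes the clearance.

α = 4.89×10⁻⁶/°F × 9/5 = 8.80×10⁻⁶/K.
α·L₀·ΔT = 1.0 mm ⇒ ΔT = 1.0 / (8.80×10⁻⁶ × 868.0) = 130.9 K.
T = 13.1 + 130.9 = 144.0 °C.

144 °C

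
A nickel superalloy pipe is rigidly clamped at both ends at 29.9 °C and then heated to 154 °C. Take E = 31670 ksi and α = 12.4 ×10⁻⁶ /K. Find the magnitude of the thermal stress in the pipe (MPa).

E = 31670 ksi = 218.4 GPa.
ΔT = 124.1 K. Constrained thermal stress σ = E·α·ΔT = 218.4×10³ MPa × 12.4×10⁻⁶ × 124.1 = 336 MPa (compressive).

336 MPa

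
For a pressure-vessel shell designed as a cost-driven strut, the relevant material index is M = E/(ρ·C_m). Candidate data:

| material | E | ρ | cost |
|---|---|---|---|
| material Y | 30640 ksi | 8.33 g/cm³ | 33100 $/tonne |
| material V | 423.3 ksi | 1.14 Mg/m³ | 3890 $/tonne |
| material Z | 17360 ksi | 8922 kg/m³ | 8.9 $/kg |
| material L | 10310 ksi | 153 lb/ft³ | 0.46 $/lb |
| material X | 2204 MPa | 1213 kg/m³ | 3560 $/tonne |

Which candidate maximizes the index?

material L

After converting to SI:
  material Y: E = 211.3 GPa, ρ = 8330 kg/m³, cost = 33.10 $/kg
  material V: E = 2.919 GPa, ρ = 1140 kg/m³, cost = 3.890 $/kg
  material Z: E = 119.7 GPa, ρ = 8922 kg/m³, cost = 8.900 $/kg
  material L: E = 71.08 GPa, ρ = 2451 kg/m³, cost = 1.014 $/kg
  material X: E = 2.204 GPa, ρ = 1213 kg/m³, cost = 3.560 $/kg
  material L: M = 28.6 MN·m per $
  material Z: M = 1.51 MN·m per $
  material Y: M = 0.766 MN·m per $
  material V: M = 0.658 MN·m per $
  material X: M = 0.510 MN·m per $
Material L has the largest M.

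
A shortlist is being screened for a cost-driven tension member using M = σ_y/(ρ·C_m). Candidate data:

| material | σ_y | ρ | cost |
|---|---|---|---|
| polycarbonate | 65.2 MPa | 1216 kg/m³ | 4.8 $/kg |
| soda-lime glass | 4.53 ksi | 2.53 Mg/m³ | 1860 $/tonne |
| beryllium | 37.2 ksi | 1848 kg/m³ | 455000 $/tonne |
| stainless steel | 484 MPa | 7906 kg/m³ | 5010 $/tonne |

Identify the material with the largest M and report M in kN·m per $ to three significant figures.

stainless steel, M = 12.2 kN·m per $

Putting every candidate on a common basis:
  polycarbonate: σ_y = 65.20 MPa, ρ = 1216 kg/m³, cost = 4.800 $/kg
  soda-lime glass: σ_y = 31.23 MPa, ρ = 2530 kg/m³, cost = 1.860 $/kg
  beryllium: σ_y = 256.5 MPa, ρ = 1848 kg/m³, cost = 455.0 $/kg
  stainless steel: σ_y = 484.0 MPa, ρ = 7906 kg/m³, cost = 5.010 $/kg
  stainless steel: M = 12.2 kN·m per $
  polycarbonate: M = 11.2 kN·m per $
  soda-lime glass: M = 6.64 kN·m per $
  beryllium: M = 0.305 kN·m per $
Stainless steel ranks first.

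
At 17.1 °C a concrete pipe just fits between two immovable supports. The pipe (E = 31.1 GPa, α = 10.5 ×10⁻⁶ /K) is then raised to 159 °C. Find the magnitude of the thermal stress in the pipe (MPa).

ΔT = 141.9 K. Constrained thermal stress σ = E·α·ΔT = 31.10×10³ MPa × 10.5×10⁻⁶ × 141.9 = 46.3 MPa (compressive).

46.3 MPa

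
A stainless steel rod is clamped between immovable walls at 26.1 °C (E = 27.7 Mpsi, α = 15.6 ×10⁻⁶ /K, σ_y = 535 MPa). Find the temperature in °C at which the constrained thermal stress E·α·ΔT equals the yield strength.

E = 27.7 Mpsi = 191.0 GPa.
E·α·ΔT = 535.0 MPa ⇒ ΔT = 535.0 / (191.0×10³ × 15.6×10⁻⁶) = 179.6 K.
T = 26.1 + 179.6 = 205.7 °C.

206 °C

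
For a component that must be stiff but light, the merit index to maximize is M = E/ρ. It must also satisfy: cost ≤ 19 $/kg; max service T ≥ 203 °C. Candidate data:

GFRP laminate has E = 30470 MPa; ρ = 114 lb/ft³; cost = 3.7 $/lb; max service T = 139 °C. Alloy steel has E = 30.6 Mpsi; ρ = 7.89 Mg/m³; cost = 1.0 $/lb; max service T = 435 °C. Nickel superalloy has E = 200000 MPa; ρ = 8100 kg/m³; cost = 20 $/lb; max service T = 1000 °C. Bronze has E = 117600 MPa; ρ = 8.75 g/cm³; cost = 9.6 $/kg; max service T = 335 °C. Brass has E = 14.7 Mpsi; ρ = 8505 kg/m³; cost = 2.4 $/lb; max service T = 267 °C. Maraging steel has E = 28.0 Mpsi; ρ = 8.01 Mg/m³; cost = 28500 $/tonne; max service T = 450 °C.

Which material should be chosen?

alloy steel

Screen on constraints: cost ≤ 19 $/kg; max service T ≥ 203 °C. Survivors: alloy steel, bronze, brass.
Convert each candidate to consistent units, then evaluate M:
  alloy steel: E = 211.0 GPa, ρ = 7890 kg/m³
  bronze: E = 117.6 GPa, ρ = 8750 kg/m³
  brass: E = 101.4 GPa, ρ = 8505 kg/m³
  alloy steel: M = 26.7 MN·m/kg
  bronze: M = 13.4 MN·m/kg
  brass: M = 11.9 MN·m/kg
Highest index: alloy steel.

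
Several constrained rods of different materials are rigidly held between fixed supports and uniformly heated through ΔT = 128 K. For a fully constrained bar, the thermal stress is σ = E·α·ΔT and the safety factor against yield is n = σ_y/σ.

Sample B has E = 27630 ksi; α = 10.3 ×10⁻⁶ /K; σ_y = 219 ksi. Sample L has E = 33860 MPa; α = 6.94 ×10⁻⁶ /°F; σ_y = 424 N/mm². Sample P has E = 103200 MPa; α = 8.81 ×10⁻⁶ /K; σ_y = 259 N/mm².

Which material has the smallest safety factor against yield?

sample P

In consistent units (E in GPa, α in ×10⁻⁶/K, σ_y in MPa):
  sample B: E = 190.5, α = 10.3, σ_y = 1510 → σ = 251 MPa, n = 6.01
  sample L: E = 33.86, α = 12.5, σ_y = 424.0 → σ = 54.1 MPa, n = 7.83
  sample P: E = 103.2, α = 8.81, σ_y = 259.0 → σ = 116 MPa, n = 2.23
Sample P has the lowest safety factor, n = 2.23.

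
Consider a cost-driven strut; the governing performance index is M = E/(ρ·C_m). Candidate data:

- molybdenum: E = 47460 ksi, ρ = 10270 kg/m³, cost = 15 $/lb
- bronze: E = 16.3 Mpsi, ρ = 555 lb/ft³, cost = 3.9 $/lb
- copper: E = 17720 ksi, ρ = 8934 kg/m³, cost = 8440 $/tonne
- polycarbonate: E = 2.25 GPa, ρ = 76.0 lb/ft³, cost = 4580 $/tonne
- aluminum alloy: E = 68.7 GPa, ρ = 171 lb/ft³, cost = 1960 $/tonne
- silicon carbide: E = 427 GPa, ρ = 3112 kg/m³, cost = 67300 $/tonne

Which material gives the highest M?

aluminum alloy

Convert each candidate to consistent units, then evaluate M:
  molybdenum: E = 327.2 GPa, ρ = 10270 kg/m³, cost = 33.07 $/kg
  bronze: E = 112.4 GPa, ρ = 8890 kg/m³, cost = 8.598 $/kg
  copper: E = 122.2 GPa, ρ = 8934 kg/m³, cost = 8.440 $/kg
  polycarbonate: E = 2.250 GPa, ρ = 1217 kg/m³, cost = 4.580 $/kg
  aluminum alloy: E = 68.70 GPa, ρ = 2739 kg/m³, cost = 1.960 $/kg
  silicon carbide: E = 427.0 GPa, ρ = 3112 kg/m³, cost = 67.30 $/kg
  aluminum alloy: M = 12.8 MN·m per $
  silicon carbide: M = 2.04 MN·m per $
  copper: M = 1.62 MN·m per $
  bronze: M = 1.47 MN·m per $
  molybdenum: M = 0.964 MN·m per $
  polycarbonate: M = 0.404 MN·m per $
Highest index: aluminum alloy.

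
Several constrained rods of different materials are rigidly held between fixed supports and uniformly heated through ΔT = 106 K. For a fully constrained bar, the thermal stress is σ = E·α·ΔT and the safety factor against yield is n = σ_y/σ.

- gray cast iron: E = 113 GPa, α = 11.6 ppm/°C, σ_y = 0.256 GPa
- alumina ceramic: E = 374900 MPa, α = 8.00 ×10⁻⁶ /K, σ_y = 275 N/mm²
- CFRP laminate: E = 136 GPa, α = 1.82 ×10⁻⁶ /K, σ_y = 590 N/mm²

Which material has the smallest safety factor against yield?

In consistent units (E in GPa, α in ×10⁻⁶/K, σ_y in MPa):
  gray cast iron: E = 113.0, α = 11.6, σ_y = 256.0 → σ = 139 MPa, n = 1.84
  alumina ceramic: E = 374.9, α = 8.00, σ_y = 275.0 → σ = 318 MPa, n = 0.865
  CFRP laminate: E = 136.0, α = 1.82, σ_y = 590.0 → σ = 26.2 MPa, n = 22.5
Alumina ceramic has the lowest safety factor, n = 0.865.

alumina ceramic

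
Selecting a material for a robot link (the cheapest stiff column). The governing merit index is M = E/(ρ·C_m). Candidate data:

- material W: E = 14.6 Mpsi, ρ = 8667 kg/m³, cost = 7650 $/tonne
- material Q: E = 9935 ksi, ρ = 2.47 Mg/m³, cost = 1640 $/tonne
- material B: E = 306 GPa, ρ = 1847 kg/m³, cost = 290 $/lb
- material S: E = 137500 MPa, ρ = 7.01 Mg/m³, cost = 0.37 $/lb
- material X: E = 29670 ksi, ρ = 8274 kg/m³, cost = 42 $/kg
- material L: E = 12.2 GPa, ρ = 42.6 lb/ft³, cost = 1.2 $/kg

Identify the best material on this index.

material S

In SI units:
  material W: E = 100.7 GPa, ρ = 8667 kg/m³, cost = 7.650 $/kg
  material Q: E = 68.50 GPa, ρ = 2470 kg/m³, cost = 1.640 $/kg
  material B: E = 306.0 GPa, ρ = 1847 kg/m³, cost = 639.3 $/kg
  material S: E = 137.5 GPa, ρ = 7010 kg/m³, cost = 0.8157 $/kg
  material X: E = 204.6 GPa, ρ = 8274 kg/m³, cost = 42.00 $/kg
  material L: E = 12.20 GPa, ρ = 682.4 kg/m³, cost = 1.200 $/kg
  material S: M = 24.0 MN·m per $
  material Q: M = 16.9 MN·m per $
  material L: M = 14.9 MN·m per $
  material W: M = 1.52 MN·m per $
  material X: M = 0.589 MN·m per $
  material B: M = 0.259 MN·m per $
Material S has the largest M.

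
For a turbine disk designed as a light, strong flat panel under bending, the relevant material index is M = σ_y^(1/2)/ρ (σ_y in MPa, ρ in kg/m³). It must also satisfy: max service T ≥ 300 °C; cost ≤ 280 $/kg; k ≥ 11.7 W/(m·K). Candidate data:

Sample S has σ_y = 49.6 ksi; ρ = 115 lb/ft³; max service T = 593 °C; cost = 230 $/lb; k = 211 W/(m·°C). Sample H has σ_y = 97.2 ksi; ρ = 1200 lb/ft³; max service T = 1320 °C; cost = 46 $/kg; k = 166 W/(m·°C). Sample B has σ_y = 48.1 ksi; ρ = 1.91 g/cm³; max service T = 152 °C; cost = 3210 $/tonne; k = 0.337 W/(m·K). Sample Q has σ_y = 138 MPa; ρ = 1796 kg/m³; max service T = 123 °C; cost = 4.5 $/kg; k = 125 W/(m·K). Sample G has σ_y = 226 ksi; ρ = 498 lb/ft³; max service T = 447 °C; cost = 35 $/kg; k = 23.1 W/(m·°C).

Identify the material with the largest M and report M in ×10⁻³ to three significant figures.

sample G, M = 4.95×10⁻³

Screen on constraints: max service T ≥ 300 °C; cost ≤ 280 $/kg; k ≥ 11.7 W/(m·K). Survivors: sample H, sample G.
In SI units:
  sample H: σ_y = 670.2 MPa, ρ = 19220 kg/m³
  sample G: σ_y = 1558 MPa, ρ = 7977 kg/m³
  sample G: M = 4.95×10⁻³
  sample H: M = 1.35×10⁻³
Sample G ranks first.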